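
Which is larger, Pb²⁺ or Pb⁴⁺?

Pb²⁺

Both ions have Z = 82 protons, but Pb⁴⁺ has lost more electrons, so its remaining electrons feel a larger effective nuclear charge per electron and are pulled in more tightly.
Higher positive charge → smaller ion, so Pb²⁺ > Pb⁴⁺.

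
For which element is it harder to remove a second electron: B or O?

O

IE_2 is the cost of taking one more electron from the +1 cation: B⁺ still has 2 valence electrons; O⁺ still has 5 valence electrons.
All are still removing valence electrons, so compare the +1 ions as you would atoms: IE_2 generally rises across a period (higher Z_eff) and falls down a group (larger shell), subject to the usual subshell exceptions.
Valence configurations: B⁺ [He]2s², O⁺ [He]2s²2p³.
Tabulated IE_2 (kJ/mol): B 2427, O 3388.
Overall IE_2 order: B < O.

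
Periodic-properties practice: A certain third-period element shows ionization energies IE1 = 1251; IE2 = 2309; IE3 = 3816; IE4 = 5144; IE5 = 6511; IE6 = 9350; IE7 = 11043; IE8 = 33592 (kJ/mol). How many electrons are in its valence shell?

7

Look for the largest jump between consecutive ionization energies: IE8/IE7 ≈ 3.0, far larger than any earlier ratio.
That jump marks the point where a core electron is being removed. So the atom has 7 valence electrons.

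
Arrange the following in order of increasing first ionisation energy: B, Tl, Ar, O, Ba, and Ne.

Ba < Tl < B < O < Ar < Ne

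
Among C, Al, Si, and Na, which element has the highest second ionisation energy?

IE_2 is the cost of taking one more electron from the +1 cation: C⁺ still has 3 valence electrons; Al⁺ still has 2 valence electrons; Si⁺ still has 3 valence electrons; Na⁺ is the bare [Ne] core.
Breaking into a closed-shell core is much more expensive than removing a leftover valence electron — Na has the largest IE_2 here.
Valence configurations: C⁺ [He]2s²2p¹, Al⁺ [Ne]3s², Si⁺ [Ne]3s²3p¹.
Si⁺ loses a lone 3p electron whereas Al⁺ must break into a filled 3s² pair, so IE_2(Al) > IE_2(Si) even though Si has the higher nuclear charge.
Approximate IE_2 values (kJ/mol): C 2353, Al 1817, Si 1577, Na 4562.
Hence IE_2: Si < Al < C < Na.

Na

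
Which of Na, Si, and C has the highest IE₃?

IE_3 is the cost of taking one more electron from the +2 cation: Na²⁺ is already 1 electron into the core; Si²⁺ still has 2 valence electrons; C²⁺ still has 2 valence electrons.
Pulling an electron out of a noble-gas core costs far more than removing a remaining valence electron, so Na sits at the high end of IE_3.
Valence configurations: Si²⁺ [Ne]3s², C²⁺ [He]2s².
Approximate IE_3 values (kJ/mol): Na 6910, Si 3232, C 4620.
Overall IE_3 order: Si < C < Na.

Na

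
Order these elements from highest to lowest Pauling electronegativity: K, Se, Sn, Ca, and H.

H is in period 1, group 1; K is in period 4, group 1; Ca is in period 4, group 2; Se is in period 4, group 16; Sn is in period 5, group 14.
Atoms toward the upper right of the periodic table pull bonding electrons most strongly.
Here both period and group differ, so the two effects have to be weighed against each other.
Ca > K: both are in period 4; the period trend gives Ca the larger value.
Sn > Ca: the two effects oppose for this pair; the across-period effect wins (1.96 vs 1.00).
H > Sn: the two effects oppose for this pair; the down-group effect wins (2.20 vs 1.96).
Se > H: the two effects oppose for this pair; the across-period effect wins (2.55 vs 2.20).
Tabulated electronegativity (Pauling): H 2.20, K 0.82, Ca 1.00, Se 2.55, Sn 1.96.
So from highest to lowest: Se > H > Sn > Ca > K.

Se > H > Sn > Ca > K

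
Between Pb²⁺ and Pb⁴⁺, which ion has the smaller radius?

Pb⁴⁺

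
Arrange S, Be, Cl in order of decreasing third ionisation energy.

Be, Cl, S

After 2 electrons have been removed, what remains? S²⁺ still has 4 valence electrons; Be²⁺ is the bare [He] core; Cl²⁺ still has 5 valence electrons.
Pulling an electron out of a noble-gas core costs far more than removing a remaining valence electron, so Be sits at the high end of IE_3.
Valence configurations: S²⁺ [Ne]3s²3p², Cl²⁺ [Ne]3s²3p³.
Approximate IE_3 values (kJ/mol): S 3357, Be 14849, Cl 3822.
So the third ionization energies run S < Cl < Be.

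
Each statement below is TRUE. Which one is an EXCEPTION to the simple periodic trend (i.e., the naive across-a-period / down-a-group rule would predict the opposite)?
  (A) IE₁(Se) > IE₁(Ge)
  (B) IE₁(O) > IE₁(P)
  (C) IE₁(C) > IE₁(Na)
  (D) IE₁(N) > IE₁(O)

(D)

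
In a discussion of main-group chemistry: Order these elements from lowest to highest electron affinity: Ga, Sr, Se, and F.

Sr, Ga, Se, F

F is in period 2, group 17; Ga is in period 4, group 13; Se is in period 4, group 16; Sr is in period 5, group 2.
EA tends to increase across a period and decrease down a group, though the pattern is less regular than for IE or radius.
These span different periods and groups, so the two trends combine.
Ga > Sr: relative to Sr, both the across-period and down-group shifts push Ga's electron affinity up.
Se > Ga: Se lies to the right of Ga in period 4, so the across-period effect alone puts Se higher.
F > Se: both effects reinforce here, so F is clearly the higher of the two.
Tabulated electron affinity (kJ/mol): F 328, Ga 29, Se 195, Sr 5.
So from lowest to highest: Sr < Ga < Se < F.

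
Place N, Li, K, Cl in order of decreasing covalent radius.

Li is in period 2, group 1; N is in period 2, group 15; Cl is in period 3, group 17; K is in period 4, group 1.
Across a period the added protons contract the valence shell; down a group each new principal shell makes the atom larger.
These span different periods and groups, so the two trends combine.
Cl > N: the two effects oppose for this pair; the down-group effect wins (99 vs 71 pm).
Li > Cl: period and group pull opposite ways; the across-period shift dominates (133 vs 99 pm).
K > Li: K sits below Li in group 1, so the down-group effect alone puts K larger.
Approximate values (pm): Li 133, N 71, Cl 99, K 196.
So from largest to smallest: K > Li > Cl > N.

K, Li, Cl, N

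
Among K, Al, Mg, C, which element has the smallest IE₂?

Consider each +1 ion: K⁺ is the bare [Ar] core; Al⁺ still has 2 valence electrons; Mg⁺ still has 1 valence electron; C⁺ still has 3 valence electrons.
Core electrons are held far more tightly than valence electrons, so K tops the IE_2 order.
Valence configurations: Al⁺ [Ne]3s², Mg⁺ [Ne]3s¹, C⁺ [He]2s²2p¹.
Approximate IE_2 values (kJ/mol): K 3052, Al 1817, Mg 1451, C 2353.
Putting it together, IE_2: Mg < Al < C < K.

Mg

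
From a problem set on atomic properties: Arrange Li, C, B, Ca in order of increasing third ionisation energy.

B < C < Ca < Li

IE_3 is the cost of taking one more electron from the +2 cation: Li²⁺ is already 1 electron into the core; C²⁺ still has 2 valence electrons; B²⁺ still has 1 valence electron; Ca²⁺ is the bare [Ar] core.
Breaking into a closed-shell core is much more expensive than removing a leftover valence electron — Ca and Li have the largest IE_3 here.
Valence configurations: C²⁺ [He]2s², B²⁺ [He]2s¹.
Tabulated IE_3 (kJ/mol): Li 11815, C 4620, B 3660, Ca 4912.
Hence IE_3: B < C < Ca < Li.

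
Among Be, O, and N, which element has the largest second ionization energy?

O

The second ionization energy removes an electron from the +1 ion. For each element: Be⁺ still has 1 valence electron; O⁺ still has 5 valence electrons; N⁺ still has 4 valence electrons.
All are still removing valence electrons, so compare the +1 ions as you would atoms: IE_2 generally rises across a period (higher Z_eff) and falls down a group (larger shell), subject to the usual subshell exceptions.
Valence configurations: Be⁺ [He]2s¹, O⁺ [He]2s²2p³, N⁺ [He]2s²2p².
Approximate IE_2 values (kJ/mol): Be 1757, O 3388, N 2856.
Hence IE_2: Be < N < O.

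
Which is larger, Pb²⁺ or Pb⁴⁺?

Pb²⁺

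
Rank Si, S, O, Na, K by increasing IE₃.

IE_3 is the cost of taking one more electron from the +2 cation: Si²⁺ still has 2 valence electrons; S²⁺ still has 4 valence electrons; O²⁺ still has 4 valence electrons; Na²⁺ is already 1 electron into the core; K²⁺ is already 1 electron into the core.
Usually core removal costs more than valence removal, but here the competition is close: a tightly held n=2 valence electron can cost more to remove than an n=3 core electron, so the actual values have to decide it.
Valence configurations: Si²⁺ [Ne]3s², S²⁺ [Ne]3s²3p², O²⁺ [He]2s²2p².
The numbers (kJ/mol): Si 3232, S 3357, O 5300, Na 6910, K 4420.
Putting it together, IE_3: Si < S < K < O < Na.

Si < S < K < O < Na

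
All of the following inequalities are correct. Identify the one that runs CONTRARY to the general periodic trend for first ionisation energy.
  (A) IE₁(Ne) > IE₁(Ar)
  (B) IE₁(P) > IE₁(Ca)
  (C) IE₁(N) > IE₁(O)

(C)

The general trend: first ionisation energy increases across a period and decreases down a group.
(A) Ne (period 2, group 18) vs Ar (period 3, group 18): the stated order agrees with the simple trend.
(B) P (period 3, group 15) vs Ca (period 4, group 2): the stated order agrees with the simple trend.
(C) N (period 2, group 15) vs O (period 2, group 16): the stated order contradicts the simple trend.
The exception is (C): pairing an electron in O's 2p⁴ costs repulsion energy, so O ionizes more easily than half-filled N (2p³).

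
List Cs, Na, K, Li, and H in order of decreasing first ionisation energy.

H > Li > Na > K > Cs

H is in period 1, group 1; Li is in period 2, group 1; Na is in period 3, group 1; K is in period 4, group 1; Cs is in period 6, group 1.
IE₁ increases left→right with effective nuclear charge and decreases top→bottom as the valence shell moves farther out.
All are in group 1, so first ionization energy increases up the group.
So from highest to lowest: H > Li > Na > K > Cs.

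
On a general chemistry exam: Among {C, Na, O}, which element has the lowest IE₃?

C

Consider each +2 ion: C²⁺ still has 2 valence electrons; Na²⁺ is already 1 electron into the core; O²⁺ still has 4 valence electrons.
Breaking into a closed-shell core is much more expensive than removing a leftover valence electron — Na has the largest IE_3 here.
Valence configurations: C²⁺ [He]2s², O²⁺ [He]2s²2p².
The numbers (kJ/mol): C 4620, Na 6910, O 5300.
So the third ionization energies run C < O < Na.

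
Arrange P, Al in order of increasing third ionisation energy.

After 2 electrons have been removed, what remains? P²⁺ still has 3 valence electrons; Al²⁺ still has 1 valence electron.
All are still removing valence electrons, so compare the +2 ions as you would atoms: IE_3 generally rises across a period (higher Z_eff) and falls down a group (larger shell), subject to the usual subshell exceptions.
Valence configurations: P²⁺ [Ne]3s²3p¹, Al²⁺ [Ne]3s¹.
Approximate IE_3 values (kJ/mol): P 2914, Al 2745.
Hence IE_3: Al < P.

Al < P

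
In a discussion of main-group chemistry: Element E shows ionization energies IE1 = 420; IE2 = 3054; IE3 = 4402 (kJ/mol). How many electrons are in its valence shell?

1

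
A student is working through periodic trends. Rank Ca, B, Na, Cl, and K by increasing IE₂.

Ca < Cl < B < K < Na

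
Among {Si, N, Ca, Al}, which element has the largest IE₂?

N

After 1 electron has been removed, what remains? Si⁺ still has 3 valence electrons; N⁺ still has 4 valence electrons; Ca⁺ still has 1 valence electron; Al⁺ still has 2 valence electrons.
All are still removing valence electrons, so compare the +1 ions as you would atoms: IE_2 generally rises across a period (higher Z_eff) and falls down a group (larger shell), subject to the usual subshell exceptions.
Valence configurations: Si⁺ [Ne]3s²3p¹, N⁺ [He]2s²2p², Ca⁺ [Ar]4s¹, Al⁺ [Ne]3s².
Si⁺ loses a lone 3p electron whereas Al⁺ must break into a filled 3s² pair, so IE_2(Al) > IE_2(Si) even though Si has the higher nuclear charge.
The numbers (kJ/mol): Si 1577, N 2856, Ca 1145, Al 1817.
Overall IE_2 order: Ca < Si < Al < N.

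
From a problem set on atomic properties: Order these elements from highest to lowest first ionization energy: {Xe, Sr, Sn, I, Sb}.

Xe > I > Sb > Sn > Sr

Sr is in period 5, group 2; Sn is in period 5, group 14; Sb is in period 5, group 15; I is in period 5, group 17; Xe is in period 5, group 18.
Across a period the outer electron is held more tightly (higher IE₁); down a group it sits in a higher shell, more shielded, and comes off more easily.
All lie in period 5, so first ionization energy increases left to right.
So from highest to lowest: Xe > I > Sb > Sn > Sr.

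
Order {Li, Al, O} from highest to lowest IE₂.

Li > O > Al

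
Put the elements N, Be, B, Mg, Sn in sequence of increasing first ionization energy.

Sn, Mg, B, Be, N

Be is in period 2, group 2; B is in period 2, group 13; N is in period 2, group 15; Mg is in period 3, group 2; Sn is in period 5, group 14.
Removing the outermost electron gets harder across a period and easier down a group.
Here both period and group differ, so the two effects have to be weighed against each other.
Mg > Sn: period and group pull opposite ways; the down-group shift dominates (738 vs 709 kJ/mol).
B > Mg: relative to Mg, both the across-period and down-group shifts push B's first ionization energy up.
Be > B: this pair runs against the simple trend — see the exception note.
N > Be: N lies to the right of Be in period 2, so the across-period effect alone puts N higher.
Note the exception: Be has a higher first ionization energy than B, contrary to the simple trend — removing B's lone 2p electron is easier than breaking Be's filled 2s².
Tabulated first ionization energy (kJ/mol): Be 900, B 801, N 1402, Mg 738, Sn 709.
So from lowest to highest: Sn < Mg < B < Be < N.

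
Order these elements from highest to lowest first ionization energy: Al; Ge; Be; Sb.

Be > Sb > Ge > Al

Be is in period 2, group 2; Al is in period 3, group 13; Ge is in period 4, group 14; Sb is in period 5, group 15.
Across a period the outer electron is held more tightly (higher IE₁); down a group it sits in a higher shell, more shielded, and comes off more easily.
These sit on a diagonal, where the across-period and down-group effects partly cancel.
Ge > Al: period and group pull opposite ways; the across-period shift dominates (762 vs 578 kJ/mol).
Sb > Ge: the two effects oppose for this pair; the across-period effect wins (831 vs 762 kJ/mol).
Be > Sb: the two effects oppose for this pair; the down-group effect wins (900 vs 831 kJ/mol).
Tabulated first ionization energy (kJ/mol): Be 900, Al 578, Ge 762, Sb 831.
So from highest to lowest: Be > Sb > Ge > Al.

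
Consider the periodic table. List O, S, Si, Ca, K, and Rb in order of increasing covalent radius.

O < S < Si < Ca < K < Rb

O is in period 2, group 16; Si is in period 3, group 14; S is in period 3, group 16; K is in period 4, group 1; Ca is in period 4, group 2; Rb is in period 5, group 1.
Radius decreases left→right (rising Z_eff, same n) and increases top→bottom (higher n).
These span different periods and groups, so the two trends combine.
S > O: S sits below O in group 16, so the down-group effect alone puts S larger.
Si > S: both are in period 3; the period trend gives Si the larger value.
Ca > Si: both effects reinforce here, so Ca is clearly the larger of the two.
K > Ca: K lies to the left of Ca in period 4, so the across-period effect alone puts K larger.
Rb > K: they share group 1; the group trend gives Rb the larger value.
For reference (pm): O 63, Si 116, S 103, K 196, Ca 171, Rb 210.
So from smallest to largest: O < S < Si < Ca < K < Rb.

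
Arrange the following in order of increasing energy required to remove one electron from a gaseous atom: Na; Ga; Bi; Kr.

Na is in period 3, group 1; Ga is in period 4, group 13; Kr is in period 4, group 18; Bi is in period 6, group 15.
Across a period the outer electron is held more tightly (higher IE₁); down a group it sits in a higher shell, more shielded, and comes off more easily.
Here both period and group differ, so the two effects have to be weighed against each other.
Ga > Na: period and group pull opposite ways; the across-period shift dominates (579 vs 496 kJ/mol).
Bi > Ga: the two effects oppose for this pair; the across-period effect wins (703 vs 579 kJ/mol).
Kr > Bi: both effects reinforce here, so Kr is clearly the higher of the two.
For reference (kJ/mol): Na 496, Ga 579, Kr 1351, Bi 703.
So from lowest to highest: Na < Ga < Bi < Kr.

Na, Ga, Bi, Kr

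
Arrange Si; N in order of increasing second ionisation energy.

The second ionization energy removes an electron from the +1 ion. For each element: Si⁺ still has 3 valence electrons; N⁺ still has 4 valence electrons.
All are still removing valence electrons, so compare the +1 ions as you would atoms: IE_2 generally rises across a period (higher Z_eff) and falls down a group (larger shell), subject to the usual subshell exceptions.
Valence configurations: Si⁺ [Ne]3s²3p¹, N⁺ [He]2s²2p².
The numbers (kJ/mol): Si 1577, N 2856.
Hence IE_2: Si < N.

Si < N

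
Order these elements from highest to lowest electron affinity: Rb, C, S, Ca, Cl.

C is in period 2, group 14; S is in period 3, group 16; Cl is in period 3, group 17; Ca is in period 4, group 2; Rb is in period 5, group 1.
Electron affinity generally becomes more exothermic across a period toward the halogens and less exothermic down a group.
Here both period and group differ, so the two effects have to be weighed against each other.
Rb > Ca: this pair runs against the simple trend — see the exception note.
C > Rb: both effects reinforce here, so C is clearly the higher of the two.
S > C: period and group pull opposite ways; the across-period shift dominates (200 vs 122 kJ/mol).
Cl > S: Cl lies to the right of S in period 3, so the across-period effect alone puts Cl higher.
Note the exception: Rb has a higher electron affinity than Ca, contrary to the simple trend — adding an electron to Ca (ns²) has to open a new, higher-energy np subshell, which is unfavourable.
For reference (kJ/mol): C 122, S 200, Cl 349, Ca 2, Rb 47.
So from highest to lowest: Cl > S > C > Rb > Ca.

Cl > S > C > Rb > Ca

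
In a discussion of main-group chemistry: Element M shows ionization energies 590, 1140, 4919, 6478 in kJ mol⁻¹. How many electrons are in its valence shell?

Look for the largest jump between consecutive ionization energies: IE3/IE2 ≈ 4.3, far larger than any earlier ratio.
That jump marks the point where a core electron is being removed. So the atom has 2 valence electrons.

2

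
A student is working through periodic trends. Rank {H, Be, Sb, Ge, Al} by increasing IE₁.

H is in period 1, group 1; Be is in period 2, group 2; Al is in period 3, group 13; Ge is in period 4, group 14; Sb is in period 5, group 15.
Removing the outermost electron gets harder across a period and easier down a group.
A diagonal step moves right (one effect) and down (the opposite effect) at once.
Ge > Al: the two effects oppose for this pair; the across-period effect wins (762 vs 578 kJ/mol).
Sb > Ge: period and group pull opposite ways; the across-period shift dominates (831 vs 762 kJ/mol).
Be > Sb: period and group pull opposite ways; the down-group shift dominates (900 vs 831 kJ/mol).
H > Be: the two effects oppose for this pair; the down-group effect wins (1312 vs 900 kJ/mol).
Tabulated first ionization energy (kJ/mol): H 1312, Be 900, Al 578, Ge 762, Sb 831.
So from lowest to highest: Al < Ge < Sb < Be < H.

Al < Ge < Sb < Be < H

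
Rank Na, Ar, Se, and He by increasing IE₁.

He is in period 1, group 18; Na is in period 3, group 1; Ar is in period 3, group 18; Se is in period 4, group 16.
Removing the outermost electron gets harder across a period and easier down a group.
Neither a single period nor a single group — weigh both effects.
Se > Na: the two effects oppose for this pair; the across-period effect wins (941 vs 496 kJ/mol).
Ar > Se: both effects reinforce here, so Ar is clearly the higher of the two.
He > Ar: they share group 18; the group trend gives He the larger value.
For reference (kJ/mol): He 2372, Na 496, Ar 1521, Se 941.
So from lowest to highest: Na < Se < Ar < He.

Na, Se, Ar, He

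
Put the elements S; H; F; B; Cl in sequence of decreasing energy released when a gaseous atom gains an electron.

Cl, F, S, H, B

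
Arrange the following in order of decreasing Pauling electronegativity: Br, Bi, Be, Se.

Electronegativity increases across a period and decreases down a group, tracking effective nuclear charge and atomic size.
Neither a single period nor a single group — weigh both effects.
Bi > Be: the two effects oppose for this pair; the across-period effect wins (2.02 vs 1.57).
Se > Bi: relative to Bi, both the across-period and down-group shifts push Se's electronegativity up.
Br > Se: both are in period 4; the period trend gives Br the larger value.
Tabulated electronegativity (Pauling): Be 1.57, Se 2.55, Br 2.96, Bi 2.02.
So from highest to lowest: Br > Se > Bi > Be.

Br > Se > Bi > Be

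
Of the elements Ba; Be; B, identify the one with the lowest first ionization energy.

Be is in period 2, group 2; B is in period 2, group 13; Ba is in period 6, group 2.
Removing the outermost electron gets harder across a period and easier down a group.
Neither a single period nor a single group — weigh both effects.
B > Ba: relative to Ba, both the across-period and down-group shifts push B's first ionization energy up.
Be > B: this pair runs against the simple trend — see the exception note.
Note the exception: Be has a higher first ionization energy than B, contrary to the simple trend — removing B's lone 2p electron is easier than breaking Be's filled 2s².
Approximate values (kJ/mol): Be 900, B 801, Ba 503.
The lowest first ionization energy among these belongs to Ba.

Ba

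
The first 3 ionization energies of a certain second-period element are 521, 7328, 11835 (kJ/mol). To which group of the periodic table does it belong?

Look for the largest jump between consecutive ionization energies: IE2/IE1 ≈ 14.1, far larger than any earlier ratio.
That jump marks the point where a core electron is being removed. So the atom has 1 valence electron.
A main-group element with 1 valence electron is in group 1.

Group 1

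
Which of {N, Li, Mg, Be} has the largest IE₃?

Be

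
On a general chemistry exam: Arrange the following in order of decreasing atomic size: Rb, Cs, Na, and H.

Cs > Rb > Na > H

Across a period the added protons contract the valence shell; down a group each new principal shell makes the atom larger.
All are in group 1, so atomic radius increases down the group.
So from largest to smallest: Cs > Rb > Na > H.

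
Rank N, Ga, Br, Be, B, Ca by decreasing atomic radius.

Ca > Ga > Br > Be > B > N

Across a period the added protons contract the valence shell; down a group each new principal shell makes the atom larger.
These span different periods and groups, so the two trends combine.
B > N: both are in period 2; the period trend gives B the larger value.
Be > B: Be lies to the left of B in period 2, so the across-period effect alone puts Be larger.
Br > Be: the two effects oppose for this pair; the down-group effect wins (114 vs 102 pm).
Ga > Br: both are in period 4; the period trend gives Ga the larger value.
Ca > Ga: Ca lies to the left of Ga in period 4, so the across-period effect alone puts Ca larger.
Approximate values (pm): Be 102, B 85, N 71, Ca 171, Ga 124, Br 114.
So from largest to smallest: Ca > Ga > Br > Be > B > N.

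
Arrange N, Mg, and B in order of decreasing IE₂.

N > B > Mg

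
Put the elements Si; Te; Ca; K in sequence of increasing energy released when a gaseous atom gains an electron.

Ca < K < Si < Te

Si is in period 3, group 14; K is in period 4, group 1; Ca is in period 4, group 2; Te is in period 5, group 16.
Adding an electron releases more energy for atoms nearer the top right (short of the noble gases).
Here both period and group differ, so the two effects have to be weighed against each other.
K > Ca: this pair runs against the simple trend — see the exception note.
Si > K: relative to K, both the across-period and down-group shifts push Si's electron affinity up.
Te > Si: period and group pull opposite ways; the across-period shift dominates (190 vs 134 kJ/mol).
Note the exception: K has a higher electron affinity than Ca, contrary to the simple trend — adding an electron to Ca (ns²) has to open a new, higher-energy np subshell, which is unfavourable.
Tabulated electron affinity (kJ/mol): Si 134, K 48, Ca 2, Te 190.
So from lowest to highest: Ca < K < Si < Te.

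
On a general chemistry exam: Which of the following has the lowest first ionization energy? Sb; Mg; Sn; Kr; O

O is in period 2, group 16; Mg is in period 3, group 2; Kr is in period 4, group 18; Sn is in period 5, group 14; Sb is in period 5, group 15.
IE₁ increases left→right with effective nuclear charge and decreases top→bottom as the valence shell moves farther out.
Here both period and group differ, so the two effects have to be weighed against each other.
Mg > Sn: period and group pull opposite ways; the down-group shift dominates (738 vs 709 kJ/mol).
Sb > Mg: the two effects oppose for this pair; the across-period effect wins (831 vs 738 kJ/mol).
O > Sb: both effects reinforce here, so O is clearly the higher of the two.
Kr > O: period and group pull opposite ways; the across-period shift dominates (1351 vs 1314 kJ/mol).
For reference (kJ/mol): O 1314, Mg 738, Kr 1351, Sn 709, Sb 831.
The lowest first ionization energy among these belongs to Sn.

Sn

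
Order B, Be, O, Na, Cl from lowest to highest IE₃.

Consider each +2 ion: B²⁺ still has 1 valence electron; Be²⁺ is the bare [He] core; O²⁺ still has 4 valence electrons; Na²⁺ is already 1 electron into the core; Cl²⁺ still has 5 valence electrons.
Pulling an electron out of a noble-gas core costs far more than removing a remaining valence electron, so Na and Be sit at the high end of IE_3.
Valence configurations: B²⁺ [He]2s¹, O²⁺ [He]2s²2p², Cl²⁺ [Ne]3s²3p³.
Approximate IE_3 values (kJ/mol): B 3660, Be 14849, O 5300, Na 6910, Cl 3822.
So the third ionization energies run B < Cl < O < Na < Be.

B < Cl < O < Na < Be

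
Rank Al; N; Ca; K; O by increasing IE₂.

After 1 electron has been removed, what remains? Al⁺ still has 2 valence electrons; N⁺ still has 4 valence electrons; Ca⁺ still has 1 valence electron; K⁺ is the bare [Ar] core; O⁺ still has 5 valence electrons.
Usually core removal costs more than valence removal, but here the competition is close: a tightly held n=2 valence electron can cost more to remove than an n=3 core electron, so the actual values have to decide it.
Valence configurations: Al⁺ [Ne]3s², N⁺ [He]2s²2p², Ca⁺ [Ar]4s¹, O⁺ [He]2s²2p³.
Approximate IE_2 values (kJ/mol): Al 1817, N 2856, Ca 1145, K 3052, O 3388.
So the second ionization energies run Ca < Al < N < K < O.

Ca, Al, N, K, O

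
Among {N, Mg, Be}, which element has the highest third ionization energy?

Consider each +2 ion: N²⁺ still has 3 valence electrons; Mg²⁺ is the bare [Ne] core; Be²⁺ is the bare [He] core.
Breaking into a closed-shell core is much more expensive than removing a leftover valence electron — Mg and Be have the largest IE_3 here.
Approximate IE_3 values (kJ/mol): N 4578, Mg 7733, Be 14849.
So the third ionization energies run N < Mg < Be.

Be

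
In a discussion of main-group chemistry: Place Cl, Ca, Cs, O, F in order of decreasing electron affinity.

Cl > F > O > Cs > Ca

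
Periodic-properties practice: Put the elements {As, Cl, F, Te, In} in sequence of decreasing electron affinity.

Cl > F > Te > As > In

EA tends to increase across a period and decrease down a group, though the pattern is less regular than for IE or radius.
Here both period and group differ, so the two effects have to be weighed against each other.
As > In: both effects reinforce here, so As is clearly the higher of the two.
Te > As: the two effects oppose for this pair; the across-period effect wins (190 vs 78 kJ/mol).
F > Te: relative to Te, both the across-period and down-group shifts push F's electron affinity up.
Cl > F: this pair runs against the simple trend — see the exception note.
Note the exception: Cl has a higher electron affinity than F, contrary to the simple trend — F's small 2p subshell makes the incoming electron feel strong e⁻–e⁻ repulsion, so Cl actually releases more energy on gaining an electron.
Tabulated electron affinity (kJ/mol): F 328, Cl 349, As 78, In 29, Te 190.
So from highest to lowest: Cl > F > Te > As > In.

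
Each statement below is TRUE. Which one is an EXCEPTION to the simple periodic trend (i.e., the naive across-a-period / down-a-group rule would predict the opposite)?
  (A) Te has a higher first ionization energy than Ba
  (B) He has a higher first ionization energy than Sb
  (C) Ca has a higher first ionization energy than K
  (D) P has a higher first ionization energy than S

(D)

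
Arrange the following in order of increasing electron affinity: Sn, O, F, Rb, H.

H is in period 1, group 1; O is in period 2, group 16; F is in period 2, group 17; Rb is in period 5, group 1; Sn is in period 5, group 14.
EA tends to increase across a period and decrease down a group, though the pattern is less regular than for IE or radius.
Neither a single period nor a single group — weigh both effects.
H > Rb: they share group 1; the group trend gives H the larger value.
Sn > H: period and group pull opposite ways; the across-period shift dominates (107 vs 73 kJ/mol).
O > Sn: relative to Sn, both the across-period and down-group shifts push O's electron affinity up.
F > O: F lies to the right of O in period 2, so the across-period effect alone puts F higher.
For reference (kJ/mol): H 73, O 141, F 328, Rb 47, Sn 107.
So from lowest to highest: Rb < H < Sn < O < F.

Rb, H, Sn, O, F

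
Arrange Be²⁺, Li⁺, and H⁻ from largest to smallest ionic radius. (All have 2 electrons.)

H⁻ > Li⁺ > Be²⁺

All of these have 2 electrons, so size is governed by nuclear charge alone: the more protons, the stronger the pull on the same electron cloud, and the smaller the ion.
Nuclear charges: Be²⁺ (Z=4), Li⁺ (Z=3), H⁻ (Z=1).
Largest to smallest: H⁻ > Li⁺ > Be²⁺.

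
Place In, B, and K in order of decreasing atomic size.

B is in period 2, group 13; K is in period 4, group 1; In is in period 5, group 13.
Across a period the added protons contract the valence shell; down a group each new principal shell makes the atom larger.
Here both period and group differ, so the two effects have to be weighed against each other.
In > B: they share group 13; the group trend gives In the larger value.
K > In: period and group pull opposite ways; the across-period shift dominates (196 vs 142 pm).
Approximate values (pm): B 85, K 196, In 142.
So from largest to smallest: K > In > B.

K > In > B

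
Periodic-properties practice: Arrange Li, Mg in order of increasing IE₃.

The third ionization energy removes an electron from the +2 ion. For each element: Li²⁺ is already 1 electron into the core; Mg²⁺ is the bare [Ne] core.
All of these are removing an electron from a noble-gas core or deeper; the smaller core (lower principal quantum number) is held far more tightly, and within a period the higher nuclear charge binds the same core more tightly.
The numbers (kJ/mol): Li 11815, Mg 7733.
Putting it together, IE_3: Mg < Li.

Mg < Li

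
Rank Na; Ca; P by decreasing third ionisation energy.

Na > Ca > P

Consider each +2 ion: Na²⁺ is already 1 electron into the core; Ca²⁺ is the bare [Ar] core; P²⁺ still has 3 valence electrons.
Pulling an electron out of a noble-gas core costs far more than removing a remaining valence electron, so Ca and Na sit at the high end of IE_3.
Approximate IE_3 values (kJ/mol): Na 6910, Ca 4912, P 2914.
So the third ionization energies run P < Ca < Na.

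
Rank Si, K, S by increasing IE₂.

The second ionization energy removes an electron from the +1 ion. For each element: Si⁺ still has 3 valence electrons; K⁺ is the bare [Ar] core; S⁺ still has 5 valence electrons.
Pulling an electron out of a noble-gas core costs far more than removing a remaining valence electron, so K sits at the high end of IE_2.
Valence configurations: Si⁺ [Ne]3s²3p¹, S⁺ [Ne]3s²3p³.
The numbers (kJ/mol): Si 1577, K 3052, S 2252.
Hence IE_2: Si < S < K.

Si < S < K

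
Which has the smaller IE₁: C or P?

P

C is in period 2, group 14; P is in period 3, group 15.
IE₁ increases left→right with effective nuclear charge and decreases top→bottom as the valence shell moves farther out.
These sit on a diagonal, where the across-period and down-group effects partly cancel.
C > P: period and group pull opposite ways; the down-group shift dominates (1086 vs 1012 kJ/mol).
Approximate values (kJ/mol): C 1086, P 1012.
So P has the smaller IE₁ (P < C).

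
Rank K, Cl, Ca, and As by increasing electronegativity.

K < Ca < As < Cl

Cl is in period 3, group 17; K is in period 4, group 1; Ca is in period 4, group 2; As is in period 4, group 15.
Smaller atoms with higher effective nuclear charge are more electronegative.
These span different periods and groups, so the two trends combine.
Ca > K: both are in period 4; the period trend gives Ca the larger value.
As > Ca: both are in period 4; the period trend gives As the larger value.
Cl > As: relative to As, both the across-period and down-group shifts push Cl's electronegativity up.
For reference (Pauling): Cl 3.16, K 0.82, Ca 1.00, As 2.18.
So from lowest to highest: K < Ca < As < Cl.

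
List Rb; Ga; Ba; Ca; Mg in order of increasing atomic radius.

Mg is in period 3, group 2; Ca is in period 4, group 2; Ga is in period 4, group 13; Rb is in period 5, group 1; Ba is in period 6, group 2.
Radius decreases left→right (rising Z_eff, same n) and increases top→bottom (higher n).
Neither a single period nor a single group — weigh both effects.
Mg > Ga: the two effects oppose for this pair; the across-period effect wins (139 vs 124 pm).
Ca > Mg: they share group 2; the group trend gives Ca the larger value.
Ba > Ca: Ba sits below Ca in group 2, so the down-group effect alone puts Ba larger.
Rb > Ba: period and group pull opposite ways; the across-period shift dominates (210 vs 196 pm).
For reference (pm): Mg 139, Ca 171, Ga 124, Rb 210, Ba 196.
So from smallest to largest: Ga < Mg < Ca < Ba < Rb.

Ga, Mg, Ca, Ba, Rb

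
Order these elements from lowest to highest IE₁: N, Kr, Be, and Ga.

Ga, Be, Kr, N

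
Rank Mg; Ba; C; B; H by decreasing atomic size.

Ba, Mg, B, C, H

Radius decreases left→right (rising Z_eff, same n) and increases top→bottom (higher n).
Neither a single period nor a single group — weigh both effects.
C > H: period and group pull opposite ways; the down-group shift dominates (75 vs 32 pm).
B > C: B lies to the left of C in period 2, so the across-period effect alone puts B larger.
Mg > B: relative to B, both the across-period and down-group shifts push Mg's atomic radius up.
Ba > Mg: Ba sits below Mg in group 2, so the down-group effect alone puts Ba larger.
Approximate values (pm): H 32, B 85, C 75, Mg 139, Ba 196.
So from largest to smallest: Ba > Mg > B > C > H.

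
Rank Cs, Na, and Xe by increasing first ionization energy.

Na is in period 3, group 1; Xe is in period 5, group 18; Cs is in period 6, group 1.
Across a period the outer electron is held more tightly (higher IE₁); down a group it sits in a higher shell, more shielded, and comes off more easily.
Neither a single period nor a single group — weigh both effects.
Na > Cs: Na sits above Cs in group 1, so the down-group effect alone puts Na higher.
Xe > Na: period and group pull opposite ways; the across-period shift dominates (1170 vs 496 kJ/mol).
Tabulated first ionization energy (kJ/mol): Na 496, Xe 1170, Cs 376.
So from lowest to highest: Cs < Na < Xe.

Cs < Na < Xe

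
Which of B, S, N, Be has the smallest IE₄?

S

IE_4 is the cost of taking one more electron from the +3 cation: B³⁺ is the bare [He] core; S³⁺ still has 3 valence electrons; N³⁺ still has 2 valence electrons; Be³⁺ is already 1 electron into the core.
Core electrons are held far more tightly than valence electrons, so Be and B top the IE_4 order.
Valence configurations: S³⁺ [Ne]3s²3p¹, N³⁺ [He]2s².
The numbers (kJ/mol): B 25026, S 4556, N 7475, Be 21007.
Overall IE_4 order: S < N < Be < B.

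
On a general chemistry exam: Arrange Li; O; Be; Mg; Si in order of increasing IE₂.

After 1 electron has been removed, what remains? Li⁺ is the bare [He] core; O⁺ still has 5 valence electrons; Be⁺ still has 1 valence electron; Mg⁺ still has 1 valence electron; Si⁺ still has 3 valence electrons.
Breaking into a closed-shell core is much more expensive than removing a leftover valence electron — Li has the largest IE_2 here.
Valence configurations: O⁺ [He]2s²2p³, Be⁺ [He]2s¹, Mg⁺ [Ne]3s¹, Si⁺ [Ne]3s²3p¹.
The numbers (kJ/mol): Li 7298, O 3388, Be 1757, Mg 1451, Si 1577.
Putting it together, IE_2: Mg < Si < Be < O < Li.

Mg < Si < Be < O < Li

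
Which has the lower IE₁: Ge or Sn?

Sn

Across a period the outer electron is held more tightly (higher IE₁); down a group it sits in a higher shell, more shielded, and comes off more easily.
All are in group 14, so first ionization energy increases up the group.
So Sn has the lower IE₁ (Sn < Ge).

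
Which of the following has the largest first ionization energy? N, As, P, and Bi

N

N is in period 2, group 15; P is in period 3, group 15; As is in period 4, group 15; Bi is in period 6, group 15.
Across a period the outer electron is held more tightly (higher IE₁); down a group it sits in a higher shell, more shielded, and comes off more easily.
All are in group 15, so first ionization energy increases up the group.
The largest first ionization energy among these belongs to N.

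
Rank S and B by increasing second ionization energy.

S < B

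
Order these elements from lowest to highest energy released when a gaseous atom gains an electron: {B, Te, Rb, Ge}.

B is in period 2, group 13; Ge is in period 4, group 14; Rb is in period 5, group 1; Te is in period 5, group 16.
Electron affinity generally becomes more exothermic across a period toward the halogens and less exothermic down a group.
These span different periods and groups, so the two trends combine.
Rb > B: this pair runs against the simple trend — see the exception note.
Ge > Rb: both effects reinforce here, so Ge is clearly the higher of the two.
Te > Ge: period and group pull opposite ways; the across-period shift dominates (190 vs 119 kJ/mol).
Note the exception: Rb has a higher electron affinity than B, contrary to the simple trend — B's ns²np¹ configuration gives only a small electron affinity — the sparsely filled np subshell binds an added electron weakly.
Tabulated electron affinity (kJ/mol): B 27, Ge 119, Rb 47, Te 190.
So from lowest to highest: B < Rb < Ge < Te.

B, Rb, Ge, Te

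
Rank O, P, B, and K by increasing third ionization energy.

Consider each +2 ion: O²⁺ still has 4 valence electrons; P²⁺ still has 3 valence electrons; B²⁺ still has 1 valence electron; K²⁺ is already 1 electron into the core.
Usually core removal costs more than valence removal, but here the competition is close: a tightly held n=2 valence electron can cost more to remove than an n=3 core electron, so the actual values have to decide it.
Valence configurations: O²⁺ [He]2s²2p², P²⁺ [Ne]3s²3p¹, B²⁺ [He]2s¹.
The numbers (kJ/mol): O 5300, P 2914, B 3660, K 4420.
Hence IE_3: P < B < K < O.

P, B, K, O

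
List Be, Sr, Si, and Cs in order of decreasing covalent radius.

Cs > Sr > Si > Be

Be is in period 2, group 2; Si is in period 3, group 14; Sr is in period 5, group 2; Cs is in period 6, group 1.
Atomic radius shrinks across a period as nuclear charge pulls the same shell inward, and grows down a group as new shells are added.
Here both period and group differ, so the two effects have to be weighed against each other.
Si > Be: period and group pull opposite ways; the down-group shift dominates (116 vs 102 pm).
Sr > Si: both effects reinforce here, so Sr is clearly the larger of the two.
Cs > Sr: relative to Sr, both the across-period and down-group shifts push Cs's atomic radius up.
For reference (pm): Be 102, Si 116, Sr 185, Cs 232.
So from largest to smallest: Cs > Sr > Si > Be.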